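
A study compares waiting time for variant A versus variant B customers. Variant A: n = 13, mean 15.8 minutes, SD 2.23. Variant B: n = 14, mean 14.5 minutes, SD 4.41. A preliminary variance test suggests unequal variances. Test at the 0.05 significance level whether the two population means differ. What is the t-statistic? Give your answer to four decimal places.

0.9767

Let group 1 = variant A, group 2 = variant B. H0: μ_1 = μ_2; H1: μ_1 ≠ μ_2 (Welch's two-sample t-test, two-sided).
t = (x̄_1 − x̄_2)/√(s_1²/n_1 + s_2²/n_2) = (15.8 − 14.5)/√(2.23²/13 + 4.41²/14) = 0.9767
Welch–Satterthwaite df ≈ 19.54
Two-sided p-value ≈ 0.341
Since p ≈ 0.341 > α = 0.05, fail to reject H0; the data do not provide sufficient evidence against H0.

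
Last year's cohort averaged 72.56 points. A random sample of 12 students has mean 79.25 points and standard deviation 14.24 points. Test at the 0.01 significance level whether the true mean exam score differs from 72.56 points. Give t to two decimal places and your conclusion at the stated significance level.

t = 1.63; fail to reject H0

H0: μ = 72.56; H1: μ ≠ 72.56 (one-sample t-test, two-sided).
t = (x̄ − μ₀)/(s/√n) = (79.25 − 72.56)/(14.24/√12) = 1.63
df = n − 1 = 11
Two-sided p-value ≈ 0.132
Since p ≈ 0.132 > α = 0.01, fail to reject H0; the evidence is not statistically significant.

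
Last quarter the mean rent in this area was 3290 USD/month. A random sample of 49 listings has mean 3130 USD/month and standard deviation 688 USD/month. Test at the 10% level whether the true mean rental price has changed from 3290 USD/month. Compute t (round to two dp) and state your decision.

H0: μ = 3290; H1: μ ≠ 3290 (one-sample t-test, two-sided).
t = (x̄ − μ₀)/(s/√n) = (3130 − 3290)/(688/√49) = -1.63
df = n − 1 = 48
Two-sided p-value ≈ 0.110
Since p ≈ 0.110 > α = 0.1, fail to reject H0; the data do not provide sufficient evidence against H0.

t = -1.63; fail to reject H0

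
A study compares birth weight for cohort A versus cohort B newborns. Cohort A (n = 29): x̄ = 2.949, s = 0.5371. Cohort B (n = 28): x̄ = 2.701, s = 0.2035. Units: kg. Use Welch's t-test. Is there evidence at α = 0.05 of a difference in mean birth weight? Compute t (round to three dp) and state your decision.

t = 2.320; reject H0

Let group 1 = cohort A, group 2 = cohort B. H0: μ_1 = μ_2; H1: μ_1 ≠ μ_2 (Welch's two-sample t-test, two-sided).
t = (x̄_1 − x̄_2)/√(s_1²/n_1 + s_2²/n_2) = (2.949 − 2.701)/√(0.5371²/29 + 0.2035²/28) = 2.320
Welch–Satterthwaite df ≈ 36.12
Two-sided p-value ≈ 0.026
Since p ≈ 0.026 < α = 0.05, reject H0; the data support H1.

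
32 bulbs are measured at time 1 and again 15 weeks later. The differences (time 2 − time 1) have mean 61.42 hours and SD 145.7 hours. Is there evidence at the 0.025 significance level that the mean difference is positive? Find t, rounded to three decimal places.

2.385

H0: μ_d = 0; H1: μ_d > 0 (paired t-test on the differences, right-tailed).
t = d̄/(s_d/√n) = 61.42/(145.7/√32) = 2.385
df = n − 1 = 31
p-value = P(T ≥ 2.385) ≈ 0.0117
Since p ≈ 0.0117 < α = 0.025, reject H0; the evidence is statistically significant.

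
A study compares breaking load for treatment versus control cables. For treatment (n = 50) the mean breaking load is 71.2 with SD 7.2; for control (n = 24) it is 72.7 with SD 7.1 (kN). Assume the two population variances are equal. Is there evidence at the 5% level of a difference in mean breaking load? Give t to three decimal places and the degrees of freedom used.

Let group 1 = treatment, group 2 = control. H0: μ_1 = μ_2; H1: μ_1 ≠ μ_2 (two-sample pooled-variance t-test, two-sided).
s_p² = [(50−1)·7.2² + (24−1)·7.1²]/(50+24−2) = 51.3832
t = (71.2 − 72.7)/√[51.3832·(1/50 + 1/24)] = -0.843
df = n₁ + n₂ − 2 = 72
Two-sided p-value ≈ 0.402
Since p ≈ 0.402 > α = 0.05, fail to reject H0; the data do not provide sufficient evidence against H0.

t = -0.843, df = 72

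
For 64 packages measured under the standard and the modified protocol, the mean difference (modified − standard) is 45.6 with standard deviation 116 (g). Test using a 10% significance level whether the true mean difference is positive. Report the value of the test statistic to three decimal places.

H0: μ_d = 0; H1: μ_d > 0 (paired t-test on the differences, right-tailed).
t = d̄/(s_d/√n) = 45.6/(116/√64) = 3.145
df = n − 1 = 63
p-value = P(T ≥ 3.145) ≈ 0.0013
Since p ≈ 0.0013 < α = 0.1, reject H0; the evidence is statistically significant.

3.145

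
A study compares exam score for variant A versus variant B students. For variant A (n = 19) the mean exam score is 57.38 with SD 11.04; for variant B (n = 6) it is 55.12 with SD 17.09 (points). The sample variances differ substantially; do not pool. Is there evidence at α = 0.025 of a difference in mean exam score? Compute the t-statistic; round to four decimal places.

Let group 1 = variant A, group 2 = variant B. H0: μ_1 = μ_2; H1: μ_1 ≠ μ_2 (Welch's two-sample t-test, two-sided).
t = (x̄_1 − x̄_2)/√(s_1²/n_1 + s_2²/n_2) = (57.38 − 55.12)/√(11.04²/19 + 17.09²/6) = 0.3045
Welch–Satterthwaite df ≈ 6.37
Two-sided p-value ≈ 0.770
Since p ≈ 0.770 > α = 0.025, fail to reject H0; the data do not provide sufficient evidence against H0.

0.3045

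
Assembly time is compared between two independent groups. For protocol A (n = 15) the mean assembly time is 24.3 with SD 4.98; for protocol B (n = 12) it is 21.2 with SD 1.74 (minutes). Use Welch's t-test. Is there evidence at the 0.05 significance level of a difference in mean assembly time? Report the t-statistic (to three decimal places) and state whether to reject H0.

t = 2.246; reject H0

Let group 1 = protocol A, group 2 = protocol B. H0: μ_1 = μ_2; H1: μ_1 ≠ μ_2 (Welch's two-sample t-test, two-sided).
t = (x̄_1 − x̄_2)/√(s_1²/n_1 + s_2²/n_2) = (24.3 − 21.2)/√(4.98²/15 + 1.74²/12) = 2.246
Welch–Satterthwaite df ≈ 18.06
Two-sided p-value ≈ 0.0375
Since p ≈ 0.0375 < α = 0.05, reject H0; the data support H1.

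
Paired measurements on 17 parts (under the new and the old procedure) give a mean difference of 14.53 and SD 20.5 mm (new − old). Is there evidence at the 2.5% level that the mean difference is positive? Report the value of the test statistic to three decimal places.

2.922

H0: μ_d = 0; H1: μ_d > 0 (paired t-test on the differences, right-tailed).
t = d̄/(s_d/√n) = 14.53/(20.5/√17) = 2.922
df = n − 1 = 16
p-value = P(T ≥ 2.922) ≈ 0.005
Since p ≈ 0.005 < α = 0.025, reject H0; the data support H1.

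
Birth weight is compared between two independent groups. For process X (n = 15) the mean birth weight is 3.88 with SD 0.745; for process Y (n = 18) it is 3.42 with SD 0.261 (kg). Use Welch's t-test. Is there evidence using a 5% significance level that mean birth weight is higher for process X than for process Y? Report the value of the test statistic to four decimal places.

Let group 1 = process X, group 2 = process Y. H0: μ_1 = μ_2; H1: μ_1 > μ_2 (Welch's two-sample t-test, right-tailed).
t = (x̄_1 − x̄_2)/√(s_1²/n_1 + s_2²/n_2) = (3.88 − 3.42)/√(0.745²/15 + 0.261²/18) = 2.2777
Welch–Satterthwaite df ≈ 16.86
p-value = P(T ≥ 2.2777) ≈ 0.018
Since p ≈ 0.018 < α = 0.05, reject H0; the data support H1.

2.2777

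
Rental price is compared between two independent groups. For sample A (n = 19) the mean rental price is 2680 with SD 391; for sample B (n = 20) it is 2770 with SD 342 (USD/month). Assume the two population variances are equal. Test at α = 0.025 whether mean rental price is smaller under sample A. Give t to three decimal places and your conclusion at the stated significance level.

t = -0.766; fail to reject H0

Let group 1 = sample A, group 2 = sample B. H0: μ_1 = μ_2; H1: μ_1 < μ_2 (two-sample pooled-variance t-test, left-tailed).
s_p² = [(19−1)·391² + (20−1)·342²]/(19+20−2) = 134437
t = (2680 − 2770)/√[134437·(1/19 + 1/20)] = -0.766
df = n₁ + n₂ − 2 = 37
p-value = P(T ≤ -0.766) ≈ 0.2242
Since p ≈ 0.2242 > α = 0.025, fail to reject H0; the data do not provide sufficient evidence against H0.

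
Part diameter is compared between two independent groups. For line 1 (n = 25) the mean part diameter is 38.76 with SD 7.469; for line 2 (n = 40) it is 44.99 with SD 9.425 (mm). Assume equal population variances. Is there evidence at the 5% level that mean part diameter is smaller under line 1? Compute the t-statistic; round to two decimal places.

-2.80

Let group 1 = line 1, group 2 = line 2. H0: μ_1 = μ_2; H1: μ_1 < μ_2 (two-sample pooled-variance t-test, left-tailed).
s_p² = [(25−1)·7.469² + (40−1)·9.425²]/(25+40−2) = 76.2422
t = (38.76 − 44.99)/√[76.2422·(1/25 + 1/40)] = -2.80
df = n₁ + n₂ − 2 = 63
p-value = P(T ≤ -2.80) ≈ 0.0034
Since p ≈ 0.0034 < α = 0.05, reject H0; the data support H1.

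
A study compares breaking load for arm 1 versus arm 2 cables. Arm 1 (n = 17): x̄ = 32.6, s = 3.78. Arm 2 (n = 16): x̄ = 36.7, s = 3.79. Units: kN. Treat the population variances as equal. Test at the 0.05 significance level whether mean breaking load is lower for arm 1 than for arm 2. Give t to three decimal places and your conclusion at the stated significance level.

t = -3.110; reject H0

Let group 1 = arm 1, group 2 = arm 2. H0: μ_1 = μ_2; H1: μ_1 < μ_2 (two-sample pooled-variance t-test, left-tailed).
s_p² = [(17−1)·3.78² + (16−1)·3.79²]/(17+16−2) = 14.325
t = (32.6 − 36.7)/√[14.325·(1/17 + 1/16)] = -3.110
df = n₁ + n₂ − 2 = 31
p-value = P(T ≤ -3.110) ≈ 0.002
Since p ≈ 0.002 < α = 0.05, reject H0; the data support H1.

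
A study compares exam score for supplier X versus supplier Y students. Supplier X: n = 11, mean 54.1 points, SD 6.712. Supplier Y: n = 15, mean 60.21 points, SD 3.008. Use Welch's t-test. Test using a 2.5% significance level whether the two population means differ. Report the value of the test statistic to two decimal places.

Let group 1 = supplier X, group 2 = supplier Y. H0: μ_1 = μ_2; H1: μ_1 ≠ μ_2 (Welch's two-sample t-test, two-sided).
t = (x̄_1 − x̄_2)/√(s_1²/n_1 + s_2²/n_2) = (54.1 − 60.21)/√(6.712²/11 + 3.008²/15) = -2.82
Welch–Satterthwaite df ≈ 12.96
Two-sided p-value ≈ 0.0145
Since p ≈ 0.0145 < α = 0.025, reject H0; the data support H1.

-2.82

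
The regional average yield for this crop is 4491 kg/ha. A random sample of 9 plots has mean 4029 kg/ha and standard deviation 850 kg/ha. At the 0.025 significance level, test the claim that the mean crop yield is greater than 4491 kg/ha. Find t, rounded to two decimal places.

H0: μ = 4491; H1: μ > 4491 (one-sample t-test, right-tailed).
t = (x̄ − μ₀)/(s/√n) = (4029 − 4491)/(850/√9) = -1.63
df = n − 1 = 8
p-value = P(T ≥ -1.63) ≈ 0.9292
Since p ≈ 0.9292 > α = 0.025, fail to reject H0; the data do not provide sufficient evidence against H0.

-1.63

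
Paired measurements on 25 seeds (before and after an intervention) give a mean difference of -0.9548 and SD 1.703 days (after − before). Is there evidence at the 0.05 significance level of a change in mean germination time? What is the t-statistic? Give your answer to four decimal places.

H0: μ_d = 0; H1: μ_d ≠ 0 (paired t-test on the differences, two-sided).
t = d̄/(s_d/√n) = -0.9548/(1.703/√25) = -2.8033
df = n − 1 = 24
Two-sided p-value ≈ 0.0099
Since p ≈ 0.0099 < α = 0.05, reject H0; the evidence is statistically significant.

-2.8033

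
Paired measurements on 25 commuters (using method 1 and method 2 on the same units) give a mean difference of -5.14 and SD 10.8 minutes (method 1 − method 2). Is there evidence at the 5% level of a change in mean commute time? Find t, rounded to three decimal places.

H0: μ_d = 0; H1: μ_d ≠ 0 (paired t-test on the differences, two-sided).
t = d̄/(s_d/√n) = -5.14/(10.8/√25) = -2.380
df = n − 1 = 24
Two-sided p-value ≈ 0.026
Since p ≈ 0.026 < α = 0.05, reject H0; the data support H1.

-2.380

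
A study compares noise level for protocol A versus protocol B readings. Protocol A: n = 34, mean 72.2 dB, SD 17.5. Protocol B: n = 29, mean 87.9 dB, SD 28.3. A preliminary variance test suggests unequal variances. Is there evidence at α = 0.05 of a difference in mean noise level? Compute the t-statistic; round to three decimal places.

Let group 1 = protocol A, group 2 = protocol B. H0: μ_1 = μ_2; H1: μ_1 ≠ μ_2 (Welch's two-sample t-test, two-sided).
t = (x̄_1 − x̄_2)/√(s_1²/n_1 + s_2²/n_2) = (72.2 − 87.9)/√(17.5²/34 + 28.3²/29) = -2.594
Welch–Satterthwaite df ≈ 45.17
Two-sided p-value ≈ 0.0127
Since p ≈ 0.0127 < α = 0.05, reject H0; the data support H1.

-2.594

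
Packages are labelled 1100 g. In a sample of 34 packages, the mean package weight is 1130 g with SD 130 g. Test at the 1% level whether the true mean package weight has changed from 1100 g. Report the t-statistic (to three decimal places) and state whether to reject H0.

H0: μ = 1100; H1: μ ≠ 1100 (one-sample t-test, two-sided).
t = (x̄ − μ₀)/(s/√n) = (1130 − 1100)/(130/√34) = 1.346
df = n − 1 = 33
Two-sided p-value ≈ 0.1876
Since p ≈ 0.1876 > α = 0.01, fail to reject H0; the data do not provide sufficient evidence against H0.

t = 1.346; fail to reject H0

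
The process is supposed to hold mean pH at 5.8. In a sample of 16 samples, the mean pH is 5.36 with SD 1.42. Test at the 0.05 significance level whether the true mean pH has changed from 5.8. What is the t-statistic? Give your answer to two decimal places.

-1.24

H0: μ = 5.8; H1: μ ≠ 5.8 (one-sample t-test, two-sided).
t = (x̄ − μ₀)/(s/√n) = (5.36 − 5.8)/(1.42/√16) = -1.24
df = n − 1 = 15
Two-sided p-value ≈ 0.234
Since p ≈ 0.234 > α = 0.05, fail to reject H0; the data do not provide sufficient evidence against H0.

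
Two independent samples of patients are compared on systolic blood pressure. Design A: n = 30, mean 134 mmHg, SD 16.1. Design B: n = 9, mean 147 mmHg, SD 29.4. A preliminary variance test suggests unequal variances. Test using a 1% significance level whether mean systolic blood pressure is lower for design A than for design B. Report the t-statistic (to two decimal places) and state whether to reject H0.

Let group 1 = design A, group 2 = design B. H0: μ_1 = μ_2; H1: μ_1 < μ_2 (Welch's two-sample t-test, left-tailed).
t = (x̄_1 − x̄_2)/√(s_1²/n_1 + s_2²/n_2) = (134 − 147)/√(16.1²/30 + 29.4²/9) = -1.27
Welch–Satterthwaite df ≈ 9.48
p-value = P(T ≤ -1.27) ≈ 0.117
Since p ≈ 0.117 > α = 0.01, fail to reject H0; the data do not provide sufficient evidence against H0.

t = -1.27; fail to reject H0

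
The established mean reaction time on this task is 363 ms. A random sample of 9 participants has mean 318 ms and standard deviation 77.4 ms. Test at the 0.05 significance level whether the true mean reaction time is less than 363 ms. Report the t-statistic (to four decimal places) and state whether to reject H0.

t = -1.7442; fail to reject H0

H0: μ = 363; H1: μ < 363 (one-sample t-test, left-tailed).
t = (x̄ − μ₀)/(s/√n) = (318 − 363)/(77.4/√9) = -1.7442
df = n − 1 = 8
p-value = P(T ≤ -1.7442) ≈ 0.060
Since p ≈ 0.060 > α = 0.05, fail to reject H0; the data do not provide sufficient evidence against H0.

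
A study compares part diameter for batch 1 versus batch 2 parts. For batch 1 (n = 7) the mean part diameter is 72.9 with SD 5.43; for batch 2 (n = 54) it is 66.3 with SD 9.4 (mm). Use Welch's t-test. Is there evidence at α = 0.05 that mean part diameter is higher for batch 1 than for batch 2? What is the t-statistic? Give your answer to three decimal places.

2.729

Let group 1 = batch 1, group 2 = batch 2. H0: μ_1 = μ_2; H1: μ_1 > μ_2 (Welch's two-sample t-test, right-tailed).
t = (x̄_1 − x̄_2)/√(s_1²/n_1 + s_2²/n_2) = (72.9 − 66.3)/√(5.43²/7 + 9.4²/54) = 2.729
Welch–Satterthwaite df ≈ 11.37
p-value = P(T ≥ 2.729) ≈ 0.0095
Since p ≈ 0.0095 < α = 0.05, reject H0; the evidence is statistically significant.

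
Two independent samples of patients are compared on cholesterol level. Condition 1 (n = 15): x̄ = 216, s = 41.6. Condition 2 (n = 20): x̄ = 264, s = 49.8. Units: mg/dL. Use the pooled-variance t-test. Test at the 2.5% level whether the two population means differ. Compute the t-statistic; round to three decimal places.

Let group 1 = condition 1, group 2 = condition 2. H0: μ_1 = μ_2; H1: μ_1 ≠ μ_2 (two-sample pooled-variance t-test, two-sided).
s_p² = [(15−1)·41.6² + (20−1)·49.8²]/(15+20−2) = 2162.08
t = (216 − 264)/√[2162.08·(1/15 + 1/20)] = -3.022
df = n₁ + n₂ − 2 = 33
Two-sided p-value ≈ 0.0048
Since p ≈ 0.0048 < α = 0.025, reject H0; the data support H1.

-3.022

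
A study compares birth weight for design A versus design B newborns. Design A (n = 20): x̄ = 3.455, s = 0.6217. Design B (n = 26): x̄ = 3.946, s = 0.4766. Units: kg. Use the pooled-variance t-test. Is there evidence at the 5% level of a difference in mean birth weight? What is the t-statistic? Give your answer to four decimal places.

Let group 1 = design A, group 2 = design B. H0: μ_1 = μ_2; H1: μ_1 ≠ μ_2 (two-sample pooled-variance t-test, two-sided).
s_p² = [(20−1)·0.6217² + (26−1)·0.4766²]/(20+26−2) = 0.295964
t = (3.455 − 3.946)/√[0.295964·(1/20 + 1/26)] = -3.0345
df = n₁ + n₂ − 2 = 44
Two-sided p-value ≈ 0.0040
Since p ≈ 0.0040 < α = 0.05, reject H0; the evidence is statistically significant.

-3.0345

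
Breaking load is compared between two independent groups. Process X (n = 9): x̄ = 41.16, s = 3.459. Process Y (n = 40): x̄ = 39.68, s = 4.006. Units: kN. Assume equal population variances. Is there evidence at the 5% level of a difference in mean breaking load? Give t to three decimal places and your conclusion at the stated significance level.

t = 1.024; fail to reject H0

Let group 1 = process X, group 2 = process Y. H0: μ_1 = μ_2; H1: μ_1 ≠ μ_2 (two-sample pooled-variance t-test, two-sided).
s_p² = [(9−1)·3.459² + (40−1)·4.006²]/(9+40−2) = 15.353
t = (41.16 − 39.68)/√[15.353·(1/9 + 1/40)] = 1.024
df = n₁ + n₂ − 2 = 47
Two-sided p-value ≈ 0.3112
Since p ≈ 0.3112 > α = 0.05, fail to reject H0; the data do not provide sufficient evidence against H0.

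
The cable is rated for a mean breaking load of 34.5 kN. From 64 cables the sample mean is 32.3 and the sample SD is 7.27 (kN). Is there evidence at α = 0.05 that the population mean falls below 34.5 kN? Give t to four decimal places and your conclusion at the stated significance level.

t = -2.4209; reject H0

H0: μ = 34.5; H1: μ < 34.5 (one-sample t-test, left-tailed).
t = (x̄ − μ₀)/(s/√n) = (32.3 − 34.5)/(7.27/√64) = -2.4209
df = n − 1 = 63
p-value = P(T ≤ -2.4209) ≈ 0.009
Since p ≈ 0.009 < α = 0.05, reject H0; the data support H1.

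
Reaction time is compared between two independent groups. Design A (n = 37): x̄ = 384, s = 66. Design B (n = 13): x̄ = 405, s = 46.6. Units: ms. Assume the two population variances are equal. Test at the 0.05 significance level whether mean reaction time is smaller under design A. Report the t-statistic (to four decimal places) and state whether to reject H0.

t = -1.0552; fail to reject H0

Let group 1 = design A, group 2 = design B. H0: μ_1 = μ_2; H1: μ_1 < μ_2 (two-sample pooled-variance t-test, left-tailed).
s_p² = [(37−1)·66² + (13−1)·46.6²]/(37+13−2) = 3809.89
t = (384 − 405)/√[3809.89·(1/37 + 1/13)] = -1.0552
df = n₁ + n₂ − 2 = 48
p-value = P(T ≤ -1.0552) ≈ 0.1483
Since p ≈ 0.1483 > α = 0.05, fail to reject H0; the evidence is not statistically significant.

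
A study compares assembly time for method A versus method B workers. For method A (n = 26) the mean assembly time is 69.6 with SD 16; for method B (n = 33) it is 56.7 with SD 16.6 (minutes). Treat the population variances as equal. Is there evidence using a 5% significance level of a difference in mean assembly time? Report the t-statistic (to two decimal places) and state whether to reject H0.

Let group 1 = method A, group 2 = method B. H0: μ_1 = μ_2; H1: μ_1 ≠ μ_2 (two-sample pooled-variance t-test, two-sided).
s_p² = [(26−1)·16² + (33−1)·16.6²]/(26+33−2) = 266.981
t = (69.6 − 56.7)/√[266.981·(1/26 + 1/33)] = 3.01
df = n₁ + n₂ − 2 = 57
Two-sided p-value ≈ 0.0039
Since p ≈ 0.0039 < α = 0.05, reject H0; the data support H1.

t = 3.01; reject H0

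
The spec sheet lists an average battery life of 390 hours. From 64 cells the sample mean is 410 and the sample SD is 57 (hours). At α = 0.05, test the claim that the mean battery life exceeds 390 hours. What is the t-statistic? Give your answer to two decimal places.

2.81

H0: μ = 390; H1: μ > 390 (one-sample t-test, right-tailed).
t = (x̄ − μ₀)/(s/√n) = (410 − 390)/(57/√64) = 2.81
df = n − 1 = 63
p-value = P(T ≥ 2.81) ≈ 0.003
Since p ≈ 0.003 < α = 0.05, reject H0; the evidence is statistically significant.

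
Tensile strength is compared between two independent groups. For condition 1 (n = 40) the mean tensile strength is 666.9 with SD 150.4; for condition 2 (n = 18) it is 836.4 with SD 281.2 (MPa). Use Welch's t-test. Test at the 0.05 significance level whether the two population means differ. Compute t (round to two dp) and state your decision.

Let group 1 = condition 1, group 2 = condition 2. H0: μ_1 = μ_2; H1: μ_1 ≠ μ_2 (Welch's two-sample t-test, two-sided).
t = (x̄_1 − x̄_2)/√(s_1²/n_1 + s_2²/n_2) = (666.9 − 836.4)/√(150.4²/40 + 281.2²/18) = -2.41
Welch–Satterthwaite df ≈ 21.50
Two-sided p-value ≈ 0.0251
Since p ≈ 0.0251 < α = 0.05, reject H0; the evidence is statistically significant.

t = -2.41; reject H0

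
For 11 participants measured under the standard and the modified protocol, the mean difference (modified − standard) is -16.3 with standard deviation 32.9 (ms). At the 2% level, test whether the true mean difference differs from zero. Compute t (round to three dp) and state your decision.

H0: μ_d = 0; H1: μ_d ≠ 0 (paired t-test on the differences, two-sided).
t = d̄/(s_d/√n) = -16.3/(32.9/√11) = -1.643
df = n − 1 = 10
Two-sided p-value ≈ 0.1314
Since p ≈ 0.1314 > α = 0.02, fail to reject H0; the evidence is not statistically significant.

t = -1.643; fail to reject H0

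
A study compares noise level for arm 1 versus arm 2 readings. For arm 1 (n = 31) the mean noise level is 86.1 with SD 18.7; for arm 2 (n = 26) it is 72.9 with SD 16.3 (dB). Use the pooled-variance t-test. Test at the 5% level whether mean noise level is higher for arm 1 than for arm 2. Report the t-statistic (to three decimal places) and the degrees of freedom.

t = 2.812, df = 55

Let group 1 = arm 1, group 2 = arm 2. H0: μ_1 = μ_2; H1: μ_1 > μ_2 (two-sample pooled-variance t-test, right-tailed).
s_p² = [(31−1)·18.7² + (26−1)·16.3²]/(31+26−2) = 311.508
t = (86.1 − 72.9)/√[311.508·(1/31 + 1/26)] = 2.812
df = n₁ + n₂ − 2 = 55
p-value = P(T ≥ 2.812) ≈ 0.0034
Since p ≈ 0.0034 < α = 0.05, reject H0; the evidence is statistically significant.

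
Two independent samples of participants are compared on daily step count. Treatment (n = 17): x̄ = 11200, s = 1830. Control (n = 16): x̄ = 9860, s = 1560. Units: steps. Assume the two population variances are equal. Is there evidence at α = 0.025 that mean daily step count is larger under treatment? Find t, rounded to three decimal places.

2.257

Let group 1 = treatment, group 2 = control. H0: μ_1 = μ_2; H1: μ_1 > μ_2 (two-sample pooled-variance t-test, right-tailed).
s_p² = [(17−1)·1830² + (16−1)·1560²]/(17+16−2) = 2906010
t = (11200 − 9860)/√[2906010·(1/17 + 1/16)] = 2.257
df = n₁ + n₂ − 2 = 31
p-value = P(T ≥ 2.257) ≈ 0.016
Since p ≈ 0.016 < α = 0.025, reject H0; the data support H1.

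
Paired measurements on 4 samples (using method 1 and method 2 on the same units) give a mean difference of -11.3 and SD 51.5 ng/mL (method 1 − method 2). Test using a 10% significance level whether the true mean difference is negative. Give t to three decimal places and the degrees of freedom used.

H0: μ_d = 0; H1: μ_d < 0 (paired t-test on the differences, left-tailed).
t = d̄/(s_d/√n) = -11.3/(51.5/√4) = -0.439
df = n − 1 = 3
p-value = P(T ≤ -0.439) ≈ 0.345
Since p ≈ 0.345 > α = 0.1, fail to reject H0; the evidence is not statistically significant.

t = -0.439, df = 3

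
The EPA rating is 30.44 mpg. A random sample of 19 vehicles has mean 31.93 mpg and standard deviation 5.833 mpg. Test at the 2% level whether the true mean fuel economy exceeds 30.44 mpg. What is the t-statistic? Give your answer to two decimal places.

H0: μ = 30.44; H1: μ > 30.44 (one-sample t-test, right-tailed).
t = (x̄ − μ₀)/(s/√n) = (31.93 − 30.44)/(5.833/√19) = 1.11
df = n − 1 = 18
p-value = P(T ≥ 1.11) ≈ 0.1401
Since p ≈ 0.1401 > α = 0.02, fail to reject H0; the data do not provide sufficient evidence against H0.

1.11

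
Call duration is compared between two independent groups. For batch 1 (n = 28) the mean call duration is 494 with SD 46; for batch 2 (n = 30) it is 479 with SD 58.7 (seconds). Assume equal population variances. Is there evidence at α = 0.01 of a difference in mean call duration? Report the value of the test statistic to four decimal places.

1.0779

Let group 1 = batch 1, group 2 = batch 2. H0: μ_1 = μ_2; H1: μ_1 ≠ μ_2 (two-sample pooled-variance t-test, two-sided).
s_p² = [(28−1)·46² + (30−1)·58.7²]/(28+30−2) = 2804.59
t = (494 − 479)/√[2804.59·(1/28 + 1/30)] = 1.0779
df = n₁ + n₂ − 2 = 56
Two-sided p-value ≈ 0.286
Since p ≈ 0.286 > α = 0.01, fail to reject H0; the evidence is not statistically significant.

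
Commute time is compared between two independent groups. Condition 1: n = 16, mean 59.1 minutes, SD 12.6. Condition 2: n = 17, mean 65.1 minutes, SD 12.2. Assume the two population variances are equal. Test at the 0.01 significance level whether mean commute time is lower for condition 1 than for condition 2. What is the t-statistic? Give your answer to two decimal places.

Let group 1 = condition 1, group 2 = condition 2. H0: μ_1 = μ_2; H1: μ_1 < μ_2 (two-sample pooled-variance t-test, left-tailed).
s_p² = [(16−1)·12.6² + (17−1)·12.2²]/(16+17−2) = 153.64
t = (59.1 − 65.1)/√[153.64·(1/16 + 1/17)] = -1.39
df = n₁ + n₂ − 2 = 31
p-value = P(T ≤ -1.39) ≈ 0.0873
Since p ≈ 0.0873 > α = 0.01, fail to reject H0; the evidence is not statistically significant.

-1.39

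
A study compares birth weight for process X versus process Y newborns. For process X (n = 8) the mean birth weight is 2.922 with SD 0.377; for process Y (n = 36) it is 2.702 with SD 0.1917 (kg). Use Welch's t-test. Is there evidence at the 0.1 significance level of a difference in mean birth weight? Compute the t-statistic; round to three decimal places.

1.605

Let group 1 = process X, group 2 = process Y. H0: μ_1 = μ_2; H1: μ_1 ≠ μ_2 (Welch's two-sample t-test, two-sided).
t = (x̄_1 − x̄_2)/√(s_1²/n_1 + s_2²/n_2) = (2.922 − 2.702)/√(0.377²/8 + 0.1917²/36) = 1.605
Welch–Satterthwaite df ≈ 7.82
Two-sided p-value ≈ 0.148
Since p ≈ 0.148 > α = 0.1, fail to reject H0; the evidence is not statistically significant.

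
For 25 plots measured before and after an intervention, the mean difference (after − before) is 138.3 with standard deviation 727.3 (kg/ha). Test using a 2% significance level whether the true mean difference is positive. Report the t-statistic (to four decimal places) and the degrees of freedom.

t = 0.9508, df = 24

H0: μ_d = 0; H1: μ_d > 0 (paired t-test on the differences, right-tailed).
t = d̄/(s_d/√n) = 138.3/(727.3/√25) = 0.9508
df = n − 1 = 24
p-value = P(T ≥ 0.9508) ≈ 0.1756
Since p ≈ 0.1756 > α = 0.02, fail to reject H0; the data do not provide sufficient evidence against H0.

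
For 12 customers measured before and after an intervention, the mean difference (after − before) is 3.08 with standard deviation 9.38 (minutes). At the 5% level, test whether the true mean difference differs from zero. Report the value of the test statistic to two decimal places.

1.14

H0: μ_d = 0; H1: μ_d ≠ 0 (paired t-test on the differences, two-sided).
t = d̄/(s_d/√n) = 3.08/(9.38/√12) = 1.14
df = n − 1 = 11
Two-sided p-value ≈ 0.280
Since p ≈ 0.280 > α = 0.05, fail to reject H0; the data do not provide sufficient evidence against H0.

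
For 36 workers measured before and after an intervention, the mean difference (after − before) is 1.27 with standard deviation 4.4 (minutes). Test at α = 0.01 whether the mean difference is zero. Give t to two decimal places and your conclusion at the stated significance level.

t = 1.73; fail to reject H0

H0: μ_d = 0; H1: μ_d ≠ 0 (paired t-test on the differences, two-sided).
t = d̄/(s_d/√n) = 1.27/(4.4/√36) = 1.73
df = n − 1 = 35
Two-sided p-value ≈ 0.0921
Since p ≈ 0.0921 > α = 0.01, fail to reject H0; the evidence is not statistically significant.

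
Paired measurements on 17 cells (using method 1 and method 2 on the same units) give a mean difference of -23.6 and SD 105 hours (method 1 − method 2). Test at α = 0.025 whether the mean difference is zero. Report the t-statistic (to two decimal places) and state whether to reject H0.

t = -0.93; fail to reject H0

H0: μ_d = 0; H1: μ_d ≠ 0 (paired t-test on the differences, two-sided).
t = d̄/(s_d/√n) = -23.6/(105/√17) = -0.93
df = n − 1 = 16
Two-sided p-value ≈ 0.3678
Since p ≈ 0.3678 > α = 0.025, fail to reject H0; the evidence is not statistically significant.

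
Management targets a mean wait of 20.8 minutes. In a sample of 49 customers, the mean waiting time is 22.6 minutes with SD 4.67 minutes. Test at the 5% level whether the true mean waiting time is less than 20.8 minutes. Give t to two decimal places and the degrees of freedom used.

t = 2.70, df = 48

H0: μ = 20.8; H1: μ < 20.8 (one-sample t-test, left-tailed).
t = (x̄ − μ₀)/(s/√n) = (22.6 − 20.8)/(4.67/√49) = 2.70
df = n − 1 = 48
p-value = P(T ≤ 2.70) ≈ 0.9952
Since p ≈ 0.9952 > α = 0.05, fail to reject H0; the data do not provide sufficient evidence against H0.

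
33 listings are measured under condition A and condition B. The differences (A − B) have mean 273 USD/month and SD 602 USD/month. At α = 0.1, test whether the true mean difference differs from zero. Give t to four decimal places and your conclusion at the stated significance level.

t = 2.6051; reject H0

H0: μ_d = 0; H1: μ_d ≠ 0 (paired t-test on the differences, two-sided).
t = d̄/(s_d/√n) = 273/(602/√33) = 2.6051
df = n − 1 = 32
Two-sided p-value ≈ 0.014
Since p ≈ 0.014 < α = 0.1, reject H0; the evidence is statistically significant.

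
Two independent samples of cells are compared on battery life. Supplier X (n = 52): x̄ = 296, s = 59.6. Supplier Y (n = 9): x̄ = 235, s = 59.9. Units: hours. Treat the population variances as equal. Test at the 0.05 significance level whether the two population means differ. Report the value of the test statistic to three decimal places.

Let group 1 = supplier X, group 2 = supplier Y. H0: μ_1 = μ_2; H1: μ_1 ≠ μ_2 (two-sample pooled-variance t-test, two-sided).
s_p² = [(52−1)·59.6² + (9−1)·59.9²]/(52+9−2) = 3557.02
t = (296 − 235)/√[3557.02·(1/52 + 1/9)] = 2.833
df = n₁ + n₂ − 2 = 59
Two-sided p-value ≈ 0.006
Since p ≈ 0.006 < α = 0.05, reject H0; the evidence is statistically significant.

2.833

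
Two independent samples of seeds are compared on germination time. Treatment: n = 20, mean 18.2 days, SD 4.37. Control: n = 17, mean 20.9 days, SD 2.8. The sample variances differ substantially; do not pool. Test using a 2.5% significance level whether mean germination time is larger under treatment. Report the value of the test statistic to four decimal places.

Let group 1 = treatment, group 2 = control. H0: μ_1 = μ_2; H1: μ_1 > μ_2 (Welch's two-sample t-test, right-tailed).
t = (x̄_1 − x̄_2)/√(s_1²/n_1 + s_2²/n_2) = (18.2 − 20.9)/√(4.37²/20 + 2.8²/17) = -2.2690
Welch–Satterthwaite df ≈ 32.72
p-value = P(T ≥ -2.2690) ≈ 0.9850
Since p ≈ 0.9850 > α = 0.025, fail to reject H0; the evidence is not statistically significant.

-2.2690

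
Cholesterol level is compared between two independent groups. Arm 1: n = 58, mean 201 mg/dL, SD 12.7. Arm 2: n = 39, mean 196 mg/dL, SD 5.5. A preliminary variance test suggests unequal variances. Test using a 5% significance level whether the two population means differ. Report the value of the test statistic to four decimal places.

Let group 1 = arm 1, group 2 = arm 2. H0: μ_1 = μ_2; H1: μ_1 ≠ μ_2 (Welch's two-sample t-test, two-sided).
t = (x̄_1 − x̄_2)/√(s_1²/n_1 + s_2²/n_2) = (201 − 196)/√(12.7²/58 + 5.5²/39) = 2.6513
Welch–Satterthwaite df ≈ 83.49
Two-sided p-value ≈ 0.0096
Since p ≈ 0.0096 < α = 0.05, reject H0; the data support H1.

2.6513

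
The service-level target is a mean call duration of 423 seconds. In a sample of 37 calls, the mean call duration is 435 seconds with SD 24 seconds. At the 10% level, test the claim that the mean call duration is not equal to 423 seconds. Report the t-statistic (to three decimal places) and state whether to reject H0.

H0: μ = 423; H1: μ ≠ 423 (one-sample t-test, two-sided).
t = (x̄ − μ₀)/(s/√n) = (435 − 423)/(24/√37) = 3.041
df = n − 1 = 36
Two-sided p-value ≈ 0.0044
Since p ≈ 0.0044 < α = 0.1, reject H0; the evidence is statistically significant.

t = 3.041; reject H0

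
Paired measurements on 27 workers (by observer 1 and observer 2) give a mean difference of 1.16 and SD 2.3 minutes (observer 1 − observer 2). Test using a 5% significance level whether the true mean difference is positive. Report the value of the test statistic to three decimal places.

2.621

H0: μ_d = 0; H1: μ_d > 0 (paired t-test on the differences, right-tailed).
t = d̄/(s_d/√n) = 1.16/(2.3/√27) = 2.621
df = n − 1 = 26
p-value = P(T ≥ 2.621) ≈ 0.007
Since p ≈ 0.007 < α = 0.05, reject H0; the evidence is statistically significant.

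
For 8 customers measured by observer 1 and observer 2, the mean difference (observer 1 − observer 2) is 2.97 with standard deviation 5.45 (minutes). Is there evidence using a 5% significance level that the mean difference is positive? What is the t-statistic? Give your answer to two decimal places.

1.54

H0: μ_d = 0; H1: μ_d > 0 (paired t-test on the differences, right-tailed).
t = d̄/(s_d/√n) = 2.97/(5.45/√8) = 1.54
df = n − 1 = 7
p-value = P(T ≥ 1.54) ≈ 0.084
Since p ≈ 0.084 > α = 0.05, fail to reject H0; the evidence is not statistically significant.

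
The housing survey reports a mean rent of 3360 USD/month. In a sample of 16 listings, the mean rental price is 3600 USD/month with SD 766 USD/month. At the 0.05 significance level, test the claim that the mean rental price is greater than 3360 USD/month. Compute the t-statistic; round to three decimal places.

H0: μ = 3360; H1: μ > 3360 (one-sample t-test, right-tailed).
t = (x̄ − μ₀)/(s/√n) = (3600 − 3360)/(766/√16) = 1.253
df = n − 1 = 15
p-value = P(T ≥ 1.253) ≈ 0.115
Since p ≈ 0.115 > α = 0.05, fail to reject H0; the evidence is not statistically significant.

1.253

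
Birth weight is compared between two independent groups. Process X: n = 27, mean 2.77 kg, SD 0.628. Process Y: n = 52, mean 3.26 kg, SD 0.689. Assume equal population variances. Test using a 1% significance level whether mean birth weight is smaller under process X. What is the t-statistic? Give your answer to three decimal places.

-3.088

Let group 1 = process X, group 2 = process Y. H0: μ_1 = μ_2; H1: μ_1 < μ_2 (two-sample pooled-variance t-test, left-tailed).
s_p² = [(27−1)·0.628² + (52−1)·0.689²]/(27+52−2) = 0.447594
t = (2.77 − 3.26)/√[0.447594·(1/27 + 1/52)] = -3.088
df = n₁ + n₂ − 2 = 77
p-value = P(T ≤ -3.088) ≈ 0.0014
Since p ≈ 0.0014 < α = 0.01, reject H0; the data support H1.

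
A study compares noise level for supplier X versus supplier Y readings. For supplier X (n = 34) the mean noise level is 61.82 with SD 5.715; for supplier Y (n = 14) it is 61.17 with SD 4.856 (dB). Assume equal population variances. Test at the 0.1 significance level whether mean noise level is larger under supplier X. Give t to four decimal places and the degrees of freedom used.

Let group 1 = supplier X, group 2 = supplier Y. H0: μ_1 = μ_2; H1: μ_1 > μ_2 (two-sample pooled-variance t-test, right-tailed).
s_p² = [(34−1)·5.715² + (14−1)·4.856²]/(34+14−2) = 30.095
t = (61.82 − 61.17)/√[30.095·(1/34 + 1/14)] = 0.3731
df = n₁ + n₂ − 2 = 46
p-value = P(T ≥ 0.3731) ≈ 0.355
Since p ≈ 0.355 > α = 0.1, fail to reject H0; the evidence is not statistically significant.

t = 0.3731, df = 46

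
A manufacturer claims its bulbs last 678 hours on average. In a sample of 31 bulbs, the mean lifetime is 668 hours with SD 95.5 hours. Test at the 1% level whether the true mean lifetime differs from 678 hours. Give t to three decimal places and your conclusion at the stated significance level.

H0: μ = 678; H1: μ ≠ 678 (one-sample t-test, two-sided).
t = (x̄ − μ₀)/(s/√n) = (668 − 678)/(95.5/√31) = -0.583
df = n − 1 = 30
Two-sided p-value ≈ 0.5642
Since p ≈ 0.5642 > α = 0.01, fail to reject H0; the data do not provide sufficient evidence against H0.

t = -0.583; fail to reject H0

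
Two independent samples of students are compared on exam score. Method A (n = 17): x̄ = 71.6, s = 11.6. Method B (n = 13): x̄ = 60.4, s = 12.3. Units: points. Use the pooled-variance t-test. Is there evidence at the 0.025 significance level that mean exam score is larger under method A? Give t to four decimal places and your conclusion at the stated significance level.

t = 2.5534; reject H0

Let group 1 = method A, group 2 = method B. H0: μ_1 = μ_2; H1: μ_1 > μ_2 (two-sample pooled-variance t-test, right-tailed).
s_p² = [(17−1)·11.6² + (13−1)·12.3²]/(17+13−2) = 141.73
t = (71.6 − 60.4)/√[141.73·(1/17 + 1/13)] = 2.5534
df = n₁ + n₂ − 2 = 28
p-value = P(T ≥ 2.5534) ≈ 0.008
Since p ≈ 0.008 < α = 0.025, reject H0; the evidence is statistically significant.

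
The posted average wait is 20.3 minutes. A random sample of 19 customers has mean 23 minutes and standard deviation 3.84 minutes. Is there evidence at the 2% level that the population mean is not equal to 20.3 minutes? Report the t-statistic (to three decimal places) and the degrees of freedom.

t = 3.065, df = 18

H0: μ = 20.3; H1: μ ≠ 20.3 (one-sample t-test, two-sided).
t = (x̄ − μ₀)/(s/√n) = (23 − 20.3)/(3.84/√19) = 3.065
df = n − 1 = 18
Two-sided p-value ≈ 0.0067
Since p ≈ 0.0067 < α = 0.02, reject H0; the data support H1.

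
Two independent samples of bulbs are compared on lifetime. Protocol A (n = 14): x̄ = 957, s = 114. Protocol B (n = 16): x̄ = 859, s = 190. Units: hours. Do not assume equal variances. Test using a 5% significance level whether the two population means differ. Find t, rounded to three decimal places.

1.737

Let group 1 = protocol A, group 2 = protocol B. H0: μ_1 = μ_2; H1: μ_1 ≠ μ_2 (Welch's two-sample t-test, two-sided).
t = (x̄_1 − x̄_2)/√(s_1²/n_1 + s_2²/n_2) = (957 − 859)/√(114²/14 + 190²/16) = 1.737
Welch–Satterthwaite df ≈ 25.00
Two-sided p-value ≈ 0.0948
Since p ≈ 0.0948 > α = 0.05, fail to reject H0; the evidence is not statistically significant.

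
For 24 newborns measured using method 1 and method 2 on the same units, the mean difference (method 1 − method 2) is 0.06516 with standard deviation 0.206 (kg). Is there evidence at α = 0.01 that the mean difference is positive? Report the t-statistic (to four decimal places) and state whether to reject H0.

t = 1.5496; fail to reject H0

H0: μ_d = 0; H1: μ_d > 0 (paired t-test on the differences, right-tailed).
t = d̄/(s_d/√n) = 0.06516/(0.206/√24) = 1.5496
df = n − 1 = 23
p-value = P(T ≥ 1.5496) ≈ 0.0674
Since p ≈ 0.0674 > α = 0.01, fail to reject H0; the evidence is not statistically significant.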